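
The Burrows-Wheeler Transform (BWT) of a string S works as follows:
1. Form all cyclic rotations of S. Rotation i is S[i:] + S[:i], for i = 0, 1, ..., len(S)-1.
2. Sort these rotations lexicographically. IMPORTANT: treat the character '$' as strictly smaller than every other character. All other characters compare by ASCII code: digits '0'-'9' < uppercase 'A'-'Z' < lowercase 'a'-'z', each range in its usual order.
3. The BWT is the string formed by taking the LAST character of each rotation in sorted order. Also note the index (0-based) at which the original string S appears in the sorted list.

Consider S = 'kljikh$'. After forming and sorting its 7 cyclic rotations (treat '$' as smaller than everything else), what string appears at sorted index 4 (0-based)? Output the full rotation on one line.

Answer: kh$klji

Derivation:
All 7 rotations (rotation i = S[i:]+S[:i]):
  rot[0] = kljikh$
  rot[1] = ljikh$k
  rot[2] = jikh$kl
  rot[3] = ikh$klj
  rot[4] = kh$klji
  rot[5] = h$kljik
  rot[6] = $kljikh
Sorted (with $ < everything):
  sorted[0] = $kljikh
  sorted[1] = h$kljik
  sorted[2] = ikh$klj
  sorted[3] = jikh$kl
  sorted[4] = kh$klji
  sorted[5] = kljikh$
  sorted[6] = ljikh$k
sorted[4] = kh$klji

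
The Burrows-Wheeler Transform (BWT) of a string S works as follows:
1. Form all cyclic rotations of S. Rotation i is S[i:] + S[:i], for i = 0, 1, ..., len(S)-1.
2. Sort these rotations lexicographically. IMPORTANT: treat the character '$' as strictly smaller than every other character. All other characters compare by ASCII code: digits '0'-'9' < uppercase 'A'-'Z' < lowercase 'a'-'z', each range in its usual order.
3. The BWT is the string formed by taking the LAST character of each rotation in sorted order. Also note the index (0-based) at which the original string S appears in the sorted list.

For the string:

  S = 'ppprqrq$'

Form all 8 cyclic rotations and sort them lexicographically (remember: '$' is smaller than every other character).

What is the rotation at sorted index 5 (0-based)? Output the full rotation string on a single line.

Answer: qrq$pppr

Derivation:
All 8 rotations (rotation i = S[i:]+S[:i]):
  rot[0] = ppprqrq$
  rot[1] = pprqrq$p
  rot[2] = prqrq$pp
  rot[3] = rqrq$ppp
  rot[4] = qrq$pppr
  rot[5] = rq$ppprq
  rot[6] = q$ppprqr
  rot[7] = $ppprqrq
Sorted (with $ < everything):
  sorted[0] = $ppprqrq
  sorted[1] = ppprqrq$
  sorted[2] = pprqrq$p
  sorted[3] = prqrq$pp
  sorted[4] = q$ppprqr
  sorted[5] = qrq$pppr
  sorted[6] = rq$ppprq
  sorted[7] = rqrq$ppp
sorted[5] = qrq$pppr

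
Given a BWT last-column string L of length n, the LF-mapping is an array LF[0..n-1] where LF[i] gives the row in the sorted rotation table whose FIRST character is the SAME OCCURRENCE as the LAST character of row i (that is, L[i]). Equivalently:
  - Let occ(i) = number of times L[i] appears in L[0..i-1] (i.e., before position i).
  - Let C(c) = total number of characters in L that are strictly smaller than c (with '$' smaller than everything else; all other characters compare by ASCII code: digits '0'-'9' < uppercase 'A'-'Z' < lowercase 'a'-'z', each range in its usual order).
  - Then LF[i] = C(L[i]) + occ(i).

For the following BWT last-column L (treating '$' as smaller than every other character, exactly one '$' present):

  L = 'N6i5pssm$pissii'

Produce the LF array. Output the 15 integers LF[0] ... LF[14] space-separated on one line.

Answer: 3 2 4 1 9 11 12 8 0 10 5 13 14 6 7

Derivation:
Char counts: '$':1, '5':1, '6':1, 'N':1, 'i':4, 'm':1, 'p':2, 's':4
C (first-col start): C('$')=0, C('5')=1, C('6')=2, C('N')=3, C('i')=4, C('m')=8, C('p')=9, C('s')=11
L[0]='N': occ=0, LF[0]=C('N')+0=3+0=3
L[1]='6': occ=0, LF[1]=C('6')+0=2+0=2
L[2]='i': occ=0, LF[2]=C('i')+0=4+0=4
L[3]='5': occ=0, LF[3]=C('5')+0=1+0=1
L[4]='p': occ=0, LF[4]=C('p')+0=9+0=9
L[5]='s': occ=0, LF[5]=C('s')+0=11+0=11
L[6]='s': occ=1, LF[6]=C('s')+1=11+1=12
L[7]='m': occ=0, LF[7]=C('m')+0=8+0=8
L[8]='$': occ=0, LF[8]=C('$')+0=0+0=0
L[9]='p': occ=1, LF[9]=C('p')+1=9+1=10
L[10]='i': occ=1, LF[10]=C('i')+1=4+1=5
L[11]='s': occ=2, LF[11]=C('s')+2=11+2=13
L[12]='s': occ=3, LF[12]=C('s')+3=11+3=14
L[13]='i': occ=2, LF[13]=C('i')+2=4+2=6
L[14]='i': occ=3, LF[14]=C('i')+3=4+3=7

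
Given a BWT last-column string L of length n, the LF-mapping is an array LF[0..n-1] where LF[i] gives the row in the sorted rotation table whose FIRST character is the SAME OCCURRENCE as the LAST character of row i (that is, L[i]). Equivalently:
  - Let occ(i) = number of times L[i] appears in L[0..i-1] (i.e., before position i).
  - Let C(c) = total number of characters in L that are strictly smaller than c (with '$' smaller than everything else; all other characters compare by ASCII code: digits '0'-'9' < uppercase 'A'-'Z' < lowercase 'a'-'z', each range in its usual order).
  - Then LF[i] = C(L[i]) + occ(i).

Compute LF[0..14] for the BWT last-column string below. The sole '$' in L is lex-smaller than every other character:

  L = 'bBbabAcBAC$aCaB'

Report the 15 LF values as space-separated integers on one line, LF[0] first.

Char counts: '$':1, 'A':2, 'B':3, 'C':2, 'a':3, 'b':3, 'c':1
C (first-col start): C('$')=0, C('A')=1, C('B')=3, C('C')=6, C('a')=8, C('b')=11, C('c')=14
L[0]='b': occ=0, LF[0]=C('b')+0=11+0=11
L[1]='B': occ=0, LF[1]=C('B')+0=3+0=3
L[2]='b': occ=1, LF[2]=C('b')+1=11+1=12
L[3]='a': occ=0, LF[3]=C('a')+0=8+0=8
L[4]='b': occ=2, LF[4]=C('b')+2=11+2=13
L[5]='A': occ=0, LF[5]=C('A')+0=1+0=1
L[6]='c': occ=0, LF[6]=C('c')+0=14+0=14
L[7]='B': occ=1, LF[7]=C('B')+1=3+1=4
L[8]='A': occ=1, LF[8]=C('A')+1=1+1=2
L[9]='C': occ=0, LF[9]=C('C')+0=6+0=6
L[10]='$': occ=0, LF[10]=C('$')+0=0+0=0
L[11]='a': occ=1, LF[11]=C('a')+1=8+1=9
L[12]='C': occ=1, LF[12]=C('C')+1=6+1=7
L[13]='a': occ=2, LF[13]=C('a')+2=8+2=10
L[14]='B': occ=2, LF[14]=C('B')+2=3+2=5

Answer: 11 3 12 8 13 1 14 4 2 6 0 9 7 10 5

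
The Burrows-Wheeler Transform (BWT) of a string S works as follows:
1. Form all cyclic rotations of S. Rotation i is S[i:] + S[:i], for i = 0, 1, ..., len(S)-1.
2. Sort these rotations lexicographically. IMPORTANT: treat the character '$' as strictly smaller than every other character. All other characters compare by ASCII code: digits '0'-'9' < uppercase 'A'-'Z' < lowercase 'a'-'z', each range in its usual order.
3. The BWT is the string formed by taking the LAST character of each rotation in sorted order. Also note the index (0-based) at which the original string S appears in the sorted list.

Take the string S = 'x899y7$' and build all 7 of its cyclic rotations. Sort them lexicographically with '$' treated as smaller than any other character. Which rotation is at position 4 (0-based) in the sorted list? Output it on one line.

Answer: 9y7$x89

Derivation:
All 7 rotations (rotation i = S[i:]+S[:i]):
  rot[0] = x899y7$
  rot[1] = 899y7$x
  rot[2] = 99y7$x8
  rot[3] = 9y7$x89
  rot[4] = y7$x899
  rot[5] = 7$x899y
  rot[6] = $x899y7
Sorted (with $ < everything):
  sorted[0] = $x899y7
  sorted[1] = 7$x899y
  sorted[2] = 899y7$x
  sorted[3] = 99y7$x8
  sorted[4] = 9y7$x89
  sorted[5] = x899y7$
  sorted[6] = y7$x899
sorted[4] = 9y7$x89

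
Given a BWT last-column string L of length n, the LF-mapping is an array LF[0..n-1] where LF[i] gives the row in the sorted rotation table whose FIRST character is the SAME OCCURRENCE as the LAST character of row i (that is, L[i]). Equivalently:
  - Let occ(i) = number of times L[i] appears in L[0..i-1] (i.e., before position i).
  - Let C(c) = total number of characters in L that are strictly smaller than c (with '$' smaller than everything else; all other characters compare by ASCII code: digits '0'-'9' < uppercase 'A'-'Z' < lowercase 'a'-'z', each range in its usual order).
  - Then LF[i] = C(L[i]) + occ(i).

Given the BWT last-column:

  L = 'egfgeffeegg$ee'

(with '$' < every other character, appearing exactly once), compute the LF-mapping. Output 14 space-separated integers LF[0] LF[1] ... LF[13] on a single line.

Answer: 1 10 7 11 2 8 9 3 4 12 13 0 5 6

Derivation:
Char counts: '$':1, 'e':6, 'f':3, 'g':4
C (first-col start): C('$')=0, C('e')=1, C('f')=7, C('g')=10
L[0]='e': occ=0, LF[0]=C('e')+0=1+0=1
L[1]='g': occ=0, LF[1]=C('g')+0=10+0=10
L[2]='f': occ=0, LF[2]=C('f')+0=7+0=7
L[3]='g': occ=1, LF[3]=C('g')+1=10+1=11
L[4]='e': occ=1, LF[4]=C('e')+1=1+1=2
L[5]='f': occ=1, LF[5]=C('f')+1=7+1=8
L[6]='f': occ=2, LF[6]=C('f')+2=7+2=9
L[7]='e': occ=2, LF[7]=C('e')+2=1+2=3
L[8]='e': occ=3, LF[8]=C('e')+3=1+3=4
L[9]='g': occ=2, LF[9]=C('g')+2=10+2=12
L[10]='g': occ=3, LF[10]=C('g')+3=10+3=13
L[11]='$': occ=0, LF[11]=C('$')+0=0+0=0
L[12]='e': occ=4, LF[12]=C('e')+4=1+4=5
L[13]='e': occ=5, LF[13]=C('e')+5=1+5=6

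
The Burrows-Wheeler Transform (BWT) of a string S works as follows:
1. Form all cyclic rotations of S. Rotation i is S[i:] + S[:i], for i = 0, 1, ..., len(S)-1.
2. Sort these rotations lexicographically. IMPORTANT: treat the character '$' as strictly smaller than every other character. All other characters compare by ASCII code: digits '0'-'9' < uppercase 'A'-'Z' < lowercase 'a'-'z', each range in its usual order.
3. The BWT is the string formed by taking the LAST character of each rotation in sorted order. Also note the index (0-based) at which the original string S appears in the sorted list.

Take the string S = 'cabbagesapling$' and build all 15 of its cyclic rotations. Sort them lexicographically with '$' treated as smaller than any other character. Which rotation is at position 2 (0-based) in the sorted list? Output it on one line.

Answer: agesapling$cabb

Derivation:
All 15 rotations (rotation i = S[i:]+S[:i]):
  rot[0] = cabbagesapling$
  rot[1] = abbagesapling$c
  rot[2] = bbagesapling$ca
  rot[3] = bagesapling$cab
  rot[4] = agesapling$cabb
  rot[5] = gesapling$cabba
  rot[6] = esapling$cabbag
  rot[7] = sapling$cabbage
  rot[8] = apling$cabbages
  rot[9] = pling$cabbagesa
  rot[10] = ling$cabbagesap
  rot[11] = ing$cabbagesapl
  rot[12] = ng$cabbagesapli
  rot[13] = g$cabbagesaplin
  rot[14] = $cabbagesapling
Sorted (with $ < everything):
  sorted[0] = $cabbagesapling
  sorted[1] = abbagesapling$c
  sorted[2] = agesapling$cabb
  sorted[3] = apling$cabbages
  sorted[4] = bagesapling$cab
  sorted[5] = bbagesapling$ca
  sorted[6] = cabbagesapling$
  sorted[7] = esapling$cabbag
  sorted[8] = g$cabbagesaplin
  sorted[9] = gesapling$cabba
  sorted[10] = ing$cabbagesapl
  sorted[11] = ling$cabbagesap
  sorted[12] = ng$cabbagesapli
  sorted[13] = pling$cabbagesa
  sorted[14] = sapling$cabbage
sorted[2] = agesapling$cabb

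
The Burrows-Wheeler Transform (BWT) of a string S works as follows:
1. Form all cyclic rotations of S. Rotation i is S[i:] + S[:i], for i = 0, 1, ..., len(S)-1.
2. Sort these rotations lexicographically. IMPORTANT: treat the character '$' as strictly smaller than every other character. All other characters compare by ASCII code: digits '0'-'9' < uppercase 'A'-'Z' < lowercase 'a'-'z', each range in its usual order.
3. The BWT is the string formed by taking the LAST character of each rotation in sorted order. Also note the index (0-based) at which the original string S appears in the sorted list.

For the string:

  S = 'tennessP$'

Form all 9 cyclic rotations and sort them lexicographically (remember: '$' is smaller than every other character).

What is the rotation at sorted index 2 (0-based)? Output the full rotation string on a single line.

Answer: ennessP$t

Derivation:
All 9 rotations (rotation i = S[i:]+S[:i]):
  rot[0] = tennessP$
  rot[1] = ennessP$t
  rot[2] = nnessP$te
  rot[3] = nessP$ten
  rot[4] = essP$tenn
  rot[5] = ssP$tenne
  rot[6] = sP$tennes
  rot[7] = P$tenness
  rot[8] = $tennessP
Sorted (with $ < everything):
  sorted[0] = $tennessP
  sorted[1] = P$tenness
  sorted[2] = ennessP$t
  sorted[3] = essP$tenn
  sorted[4] = nessP$ten
  sorted[5] = nnessP$te
  sorted[6] = sP$tennes
  sorted[7] = ssP$tenne
  sorted[8] = tennessP$
sorted[2] = ennessP$t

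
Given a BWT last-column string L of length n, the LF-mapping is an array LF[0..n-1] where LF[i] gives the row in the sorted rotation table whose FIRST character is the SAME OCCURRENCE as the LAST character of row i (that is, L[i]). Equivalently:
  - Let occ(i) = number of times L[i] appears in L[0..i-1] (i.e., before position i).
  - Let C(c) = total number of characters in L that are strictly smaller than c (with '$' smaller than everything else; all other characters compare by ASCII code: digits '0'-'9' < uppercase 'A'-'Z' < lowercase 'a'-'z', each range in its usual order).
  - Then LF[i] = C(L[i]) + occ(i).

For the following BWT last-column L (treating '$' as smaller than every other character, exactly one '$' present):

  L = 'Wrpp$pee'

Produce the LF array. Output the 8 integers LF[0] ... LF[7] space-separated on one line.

Char counts: '$':1, 'W':1, 'e':2, 'p':3, 'r':1
C (first-col start): C('$')=0, C('W')=1, C('e')=2, C('p')=4, C('r')=7
L[0]='W': occ=0, LF[0]=C('W')+0=1+0=1
L[1]='r': occ=0, LF[1]=C('r')+0=7+0=7
L[2]='p': occ=0, LF[2]=C('p')+0=4+0=4
L[3]='p': occ=1, LF[3]=C('p')+1=4+1=5
L[4]='$': occ=0, LF[4]=C('$')+0=0+0=0
L[5]='p': occ=2, LF[5]=C('p')+2=4+2=6
L[6]='e': occ=0, LF[6]=C('e')+0=2+0=2
L[7]='e': occ=1, LF[7]=C('e')+1=2+1=3

Answer: 1 7 4 5 0 6 2 3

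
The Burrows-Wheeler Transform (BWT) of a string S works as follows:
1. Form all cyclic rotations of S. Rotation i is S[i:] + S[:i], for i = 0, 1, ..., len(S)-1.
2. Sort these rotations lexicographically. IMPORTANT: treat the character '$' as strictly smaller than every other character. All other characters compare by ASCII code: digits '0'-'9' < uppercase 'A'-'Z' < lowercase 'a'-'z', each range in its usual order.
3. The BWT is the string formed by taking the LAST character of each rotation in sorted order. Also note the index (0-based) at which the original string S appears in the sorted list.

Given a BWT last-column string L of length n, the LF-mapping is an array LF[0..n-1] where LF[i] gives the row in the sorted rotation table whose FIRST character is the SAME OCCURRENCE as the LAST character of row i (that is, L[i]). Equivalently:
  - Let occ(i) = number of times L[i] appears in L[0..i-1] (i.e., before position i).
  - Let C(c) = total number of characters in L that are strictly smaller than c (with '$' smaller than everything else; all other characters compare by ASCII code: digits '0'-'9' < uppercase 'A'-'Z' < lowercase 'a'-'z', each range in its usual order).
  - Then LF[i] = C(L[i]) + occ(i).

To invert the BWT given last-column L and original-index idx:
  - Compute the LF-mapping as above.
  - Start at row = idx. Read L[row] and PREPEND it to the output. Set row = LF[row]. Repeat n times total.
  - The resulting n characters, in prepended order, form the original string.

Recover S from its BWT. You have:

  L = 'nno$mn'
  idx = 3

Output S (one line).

Answer: nmnon$

Derivation:
LF mapping: 2 3 5 0 1 4
Walk LF starting at row 3, prepending L[row]:
  step 1: row=3, L[3]='$', prepend. Next row=LF[3]=0
  step 2: row=0, L[0]='n', prepend. Next row=LF[0]=2
  step 3: row=2, L[2]='o', prepend. Next row=LF[2]=5
  step 4: row=5, L[5]='n', prepend. Next row=LF[5]=4
  step 5: row=4, L[4]='m', prepend. Next row=LF[4]=1
  step 6: row=1, L[1]='n', prepend. Next row=LF[1]=3
Reversed output: nmnon$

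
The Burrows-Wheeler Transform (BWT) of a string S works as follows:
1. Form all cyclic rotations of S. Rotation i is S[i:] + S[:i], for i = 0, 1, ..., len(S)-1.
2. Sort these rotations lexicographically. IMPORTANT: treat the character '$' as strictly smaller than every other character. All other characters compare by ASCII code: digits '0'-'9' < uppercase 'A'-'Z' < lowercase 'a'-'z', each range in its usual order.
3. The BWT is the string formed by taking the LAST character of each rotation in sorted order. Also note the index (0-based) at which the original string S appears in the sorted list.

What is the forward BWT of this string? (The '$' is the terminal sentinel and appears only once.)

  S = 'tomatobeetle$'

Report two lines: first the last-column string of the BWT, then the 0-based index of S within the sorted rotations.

All 13 rotations (rotation i = S[i:]+S[:i]):
  rot[0] = tomatobeetle$
  rot[1] = omatobeetle$t
  rot[2] = matobeetle$to
  rot[3] = atobeetle$tom
  rot[4] = tobeetle$toma
  rot[5] = obeetle$tomat
  rot[6] = beetle$tomato
  rot[7] = eetle$tomatob
  rot[8] = etle$tomatobe
  rot[9] = tle$tomatobee
  rot[10] = le$tomatobeet
  rot[11] = e$tomatobeetl
  rot[12] = $tomatobeetle
Sorted (with $ < everything):
  sorted[0] = $tomatobeetle  (last char: 'e')
  sorted[1] = atobeetle$tom  (last char: 'm')
  sorted[2] = beetle$tomato  (last char: 'o')
  sorted[3] = e$tomatobeetl  (last char: 'l')
  sorted[4] = eetle$tomatob  (last char: 'b')
  sorted[5] = etle$tomatobe  (last char: 'e')
  sorted[6] = le$tomatobeet  (last char: 't')
  sorted[7] = matobeetle$to  (last char: 'o')
  sorted[8] = obeetle$tomat  (last char: 't')
  sorted[9] = omatobeetle$t  (last char: 't')
  sorted[10] = tle$tomatobee  (last char: 'e')
  sorted[11] = tobeetle$toma  (last char: 'a')
  sorted[12] = tomatobeetle$  (last char: '$')
Last column: emolbetottea$
Original string S is at sorted index 12

Answer: emolbetottea$
12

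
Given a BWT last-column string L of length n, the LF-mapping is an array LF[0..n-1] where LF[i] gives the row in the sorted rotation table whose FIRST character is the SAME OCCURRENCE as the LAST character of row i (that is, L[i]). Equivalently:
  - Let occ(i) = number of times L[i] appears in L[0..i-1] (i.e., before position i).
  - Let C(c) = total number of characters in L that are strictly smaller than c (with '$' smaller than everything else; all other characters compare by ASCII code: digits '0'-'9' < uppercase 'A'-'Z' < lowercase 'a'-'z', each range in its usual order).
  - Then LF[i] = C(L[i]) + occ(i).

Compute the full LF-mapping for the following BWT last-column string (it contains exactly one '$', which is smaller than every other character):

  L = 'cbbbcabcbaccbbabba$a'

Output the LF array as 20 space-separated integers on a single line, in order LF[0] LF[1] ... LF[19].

Answer: 15 6 7 8 16 1 9 17 10 2 18 19 11 12 3 13 14 4 0 5

Derivation:
Char counts: '$':1, 'a':5, 'b':9, 'c':5
C (first-col start): C('$')=0, C('a')=1, C('b')=6, C('c')=15
L[0]='c': occ=0, LF[0]=C('c')+0=15+0=15
L[1]='b': occ=0, LF[1]=C('b')+0=6+0=6
L[2]='b': occ=1, LF[2]=C('b')+1=6+1=7
L[3]='b': occ=2, LF[3]=C('b')+2=6+2=8
L[4]='c': occ=1, LF[4]=C('c')+1=15+1=16
L[5]='a': occ=0, LF[5]=C('a')+0=1+0=1
L[6]='b': occ=3, LF[6]=C('b')+3=6+3=9
L[7]='c': occ=2, LF[7]=C('c')+2=15+2=17
L[8]='b': occ=4, LF[8]=C('b')+4=6+4=10
L[9]='a': occ=1, LF[9]=C('a')+1=1+1=2
L[10]='c': occ=3, LF[10]=C('c')+3=15+3=18
L[11]='c': occ=4, LF[11]=C('c')+4=15+4=19
L[12]='b': occ=5, LF[12]=C('b')+5=6+5=11
L[13]='b': occ=6, LF[13]=C('b')+6=6+6=12
L[14]='a': occ=2, LF[14]=C('a')+2=1+2=3
L[15]='b': occ=7, LF[15]=C('b')+7=6+7=13
L[16]='b': occ=8, LF[16]=C('b')+8=6+8=14
L[17]='a': occ=3, LF[17]=C('a')+3=1+3=4
L[18]='$': occ=0, LF[18]=C('$')+0=0+0=0
L[19]='a': occ=4, LF[19]=C('a')+4=1+4=5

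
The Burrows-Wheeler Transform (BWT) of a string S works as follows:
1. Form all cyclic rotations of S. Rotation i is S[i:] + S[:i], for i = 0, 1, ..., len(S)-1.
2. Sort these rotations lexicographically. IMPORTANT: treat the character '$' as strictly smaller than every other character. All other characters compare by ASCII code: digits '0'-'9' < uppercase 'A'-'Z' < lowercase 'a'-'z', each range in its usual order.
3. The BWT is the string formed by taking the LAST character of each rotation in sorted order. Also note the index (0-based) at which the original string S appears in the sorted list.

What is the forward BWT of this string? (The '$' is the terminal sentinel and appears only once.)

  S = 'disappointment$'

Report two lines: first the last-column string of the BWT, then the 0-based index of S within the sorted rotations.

All 15 rotations (rotation i = S[i:]+S[:i]):
  rot[0] = disappointment$
  rot[1] = isappointment$d
  rot[2] = sappointment$di
  rot[3] = appointment$dis
  rot[4] = ppointment$disa
  rot[5] = pointment$disap
  rot[6] = ointment$disapp
  rot[7] = intment$disappo
  rot[8] = ntment$disappoi
  rot[9] = tment$disappoin
  rot[10] = ment$disappoint
  rot[11] = ent$disappointm
  rot[12] = nt$disappointme
  rot[13] = t$disappointmen
  rot[14] = $disappointment
Sorted (with $ < everything):
  sorted[0] = $disappointment  (last char: 't')
  sorted[1] = appointment$dis  (last char: 's')
  sorted[2] = disappointment$  (last char: '$')
  sorted[3] = ent$disappointm  (last char: 'm')
  sorted[4] = intment$disappo  (last char: 'o')
  sorted[5] = isappointment$d  (last char: 'd')
  sorted[6] = ment$disappoint  (last char: 't')
  sorted[7] = nt$disappointme  (last char: 'e')
  sorted[8] = ntment$disappoi  (last char: 'i')
  sorted[9] = ointment$disapp  (last char: 'p')
  sorted[10] = pointment$disap  (last char: 'p')
  sorted[11] = ppointment$disa  (last char: 'a')
  sorted[12] = sappointment$di  (last char: 'i')
  sorted[13] = t$disappointmen  (last char: 'n')
  sorted[14] = tment$disappoin  (last char: 'n')
Last column: ts$modteippainn
Original string S is at sorted index 2

Answer: ts$modteippainn
2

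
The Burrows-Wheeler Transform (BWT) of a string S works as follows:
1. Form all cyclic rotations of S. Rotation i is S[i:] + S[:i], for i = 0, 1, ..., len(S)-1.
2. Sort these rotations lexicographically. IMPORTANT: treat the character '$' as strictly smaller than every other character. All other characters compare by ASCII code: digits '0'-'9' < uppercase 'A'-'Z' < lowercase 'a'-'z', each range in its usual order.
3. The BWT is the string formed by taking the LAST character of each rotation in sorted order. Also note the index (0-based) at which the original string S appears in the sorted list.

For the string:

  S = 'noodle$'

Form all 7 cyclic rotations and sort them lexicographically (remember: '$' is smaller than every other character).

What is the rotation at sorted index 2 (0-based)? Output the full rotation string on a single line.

Answer: e$noodl

Derivation:
All 7 rotations (rotation i = S[i:]+S[:i]):
  rot[0] = noodle$
  rot[1] = oodle$n
  rot[2] = odle$no
  rot[3] = dle$noo
  rot[4] = le$nood
  rot[5] = e$noodl
  rot[6] = $noodle
Sorted (with $ < everything):
  sorted[0] = $noodle
  sorted[1] = dle$noo
  sorted[2] = e$noodl
  sorted[3] = le$nood
  sorted[4] = noodle$
  sorted[5] = odle$no
  sorted[6] = oodle$n
sorted[2] = e$noodl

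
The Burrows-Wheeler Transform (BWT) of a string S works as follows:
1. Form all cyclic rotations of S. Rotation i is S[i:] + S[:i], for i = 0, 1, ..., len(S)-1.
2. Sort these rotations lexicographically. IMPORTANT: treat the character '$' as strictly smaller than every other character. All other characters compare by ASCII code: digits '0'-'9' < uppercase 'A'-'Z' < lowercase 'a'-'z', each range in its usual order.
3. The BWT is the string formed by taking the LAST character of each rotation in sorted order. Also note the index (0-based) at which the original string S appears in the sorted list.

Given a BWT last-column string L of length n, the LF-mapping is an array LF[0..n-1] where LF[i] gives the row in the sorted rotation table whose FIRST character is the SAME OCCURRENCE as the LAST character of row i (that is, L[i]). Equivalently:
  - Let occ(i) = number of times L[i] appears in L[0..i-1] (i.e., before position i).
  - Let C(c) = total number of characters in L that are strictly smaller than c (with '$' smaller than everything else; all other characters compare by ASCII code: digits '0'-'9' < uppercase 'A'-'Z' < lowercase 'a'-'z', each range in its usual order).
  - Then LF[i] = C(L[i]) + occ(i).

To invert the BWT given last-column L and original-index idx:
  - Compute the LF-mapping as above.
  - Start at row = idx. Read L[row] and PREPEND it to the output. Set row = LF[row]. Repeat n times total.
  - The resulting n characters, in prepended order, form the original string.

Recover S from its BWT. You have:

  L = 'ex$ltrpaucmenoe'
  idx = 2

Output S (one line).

Answer: counterexample$

Derivation:
LF mapping: 3 14 0 6 12 11 10 1 13 2 7 4 8 9 5
Walk LF starting at row 2, prepending L[row]:
  step 1: row=2, L[2]='$', prepend. Next row=LF[2]=0
  step 2: row=0, L[0]='e', prepend. Next row=LF[0]=3
  step 3: row=3, L[3]='l', prepend. Next row=LF[3]=6
  step 4: row=6, L[6]='p', prepend. Next row=LF[6]=10
  step 5: row=10, L[10]='m', prepend. Next row=LF[10]=7
  step 6: row=7, L[7]='a', prepend. Next row=LF[7]=1
  step 7: row=1, L[1]='x', prepend. Next row=LF[1]=14
  step 8: row=14, L[14]='e', prepend. Next row=LF[14]=5
  step 9: row=5, L[5]='r', prepend. Next row=LF[5]=11
  step 10: row=11, L[11]='e', prepend. Next row=LF[11]=4
  step 11: row=4, L[4]='t', prepend. Next row=LF[4]=12
  step 12: row=12, L[12]='n', prepend. Next row=LF[12]=8
  step 13: row=8, L[8]='u', prepend. Next row=LF[8]=13
  step 14: row=13, L[13]='o', prepend. Next row=LF[13]=9
  step 15: row=9, L[9]='c', prepend. Next row=LF[9]=2
Reversed output: counterexample$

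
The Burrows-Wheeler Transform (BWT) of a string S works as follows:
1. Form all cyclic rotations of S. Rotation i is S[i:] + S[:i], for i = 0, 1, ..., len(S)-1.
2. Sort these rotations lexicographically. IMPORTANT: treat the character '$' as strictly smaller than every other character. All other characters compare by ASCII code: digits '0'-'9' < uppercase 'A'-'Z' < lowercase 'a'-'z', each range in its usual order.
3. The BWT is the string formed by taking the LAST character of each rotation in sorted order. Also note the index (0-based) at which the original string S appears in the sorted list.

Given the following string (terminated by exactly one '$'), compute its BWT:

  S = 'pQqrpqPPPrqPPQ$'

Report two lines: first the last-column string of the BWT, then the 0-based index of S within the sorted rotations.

All 15 rotations (rotation i = S[i:]+S[:i]):
  rot[0] = pQqrpqPPPrqPPQ$
  rot[1] = QqrpqPPPrqPPQ$p
  rot[2] = qrpqPPPrqPPQ$pQ
  rot[3] = rpqPPPrqPPQ$pQq
  rot[4] = pqPPPrqPPQ$pQqr
  rot[5] = qPPPrqPPQ$pQqrp
  rot[6] = PPPrqPPQ$pQqrpq
  rot[7] = PPrqPPQ$pQqrpqP
  rot[8] = PrqPPQ$pQqrpqPP
  rot[9] = rqPPQ$pQqrpqPPP
  rot[10] = qPPQ$pQqrpqPPPr
  rot[11] = PPQ$pQqrpqPPPrq
  rot[12] = PQ$pQqrpqPPPrqP
  rot[13] = Q$pQqrpqPPPrqPP
  rot[14] = $pQqrpqPPPrqPPQ
Sorted (with $ < everything):
  sorted[0] = $pQqrpqPPPrqPPQ  (last char: 'Q')
  sorted[1] = PPPrqPPQ$pQqrpq  (last char: 'q')
  sorted[2] = PPQ$pQqrpqPPPrq  (last char: 'q')
  sorted[3] = PPrqPPQ$pQqrpqP  (last char: 'P')
  sorted[4] = PQ$pQqrpqPPPrqP  (last char: 'P')
  sorted[5] = PrqPPQ$pQqrpqPP  (last char: 'P')
  sorted[6] = Q$pQqrpqPPPrqPP  (last char: 'P')
  sorted[7] = QqrpqPPPrqPPQ$p  (last char: 'p')
  sorted[8] = pQqrpqPPPrqPPQ$  (last char: '$')
  sorted[9] = pqPPPrqPPQ$pQqr  (last char: 'r')
  sorted[10] = qPPPrqPPQ$pQqrp  (last char: 'p')
  sorted[11] = qPPQ$pQqrpqPPPr  (last char: 'r')
  sorted[12] = qrpqPPPrqPPQ$pQ  (last char: 'Q')
  sorted[13] = rpqPPPrqPPQ$pQq  (last char: 'q')
  sorted[14] = rqPPQ$pQqrpqPPP  (last char: 'P')
Last column: QqqPPPPp$rprQqP
Original string S is at sorted index 8

Answer: QqqPPPPp$rprQqP
8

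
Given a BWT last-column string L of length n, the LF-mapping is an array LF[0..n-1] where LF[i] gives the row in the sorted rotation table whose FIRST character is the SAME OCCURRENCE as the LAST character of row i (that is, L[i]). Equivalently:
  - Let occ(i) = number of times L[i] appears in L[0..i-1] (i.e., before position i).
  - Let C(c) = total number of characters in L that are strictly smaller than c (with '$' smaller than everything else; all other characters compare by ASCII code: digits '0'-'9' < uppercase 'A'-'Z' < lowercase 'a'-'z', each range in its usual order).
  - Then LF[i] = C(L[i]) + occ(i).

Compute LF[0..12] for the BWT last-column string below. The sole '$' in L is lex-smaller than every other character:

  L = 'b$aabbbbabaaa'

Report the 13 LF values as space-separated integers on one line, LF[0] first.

Answer: 7 0 1 2 8 9 10 11 3 12 4 5 6

Derivation:
Char counts: '$':1, 'a':6, 'b':6
C (first-col start): C('$')=0, C('a')=1, C('b')=7
L[0]='b': occ=0, LF[0]=C('b')+0=7+0=7
L[1]='$': occ=0, LF[1]=C('$')+0=0+0=0
L[2]='a': occ=0, LF[2]=C('a')+0=1+0=1
L[3]='a': occ=1, LF[3]=C('a')+1=1+1=2
L[4]='b': occ=1, LF[4]=C('b')+1=7+1=8
L[5]='b': occ=2, LF[5]=C('b')+2=7+2=9
L[6]='b': occ=3, LF[6]=C('b')+3=7+3=10
L[7]='b': occ=4, LF[7]=C('b')+4=7+4=11
L[8]='a': occ=2, LF[8]=C('a')+2=1+2=3
L[9]='b': occ=5, LF[9]=C('b')+5=7+5=12
L[10]='a': occ=3, LF[10]=C('a')+3=1+3=4
L[11]='a': occ=4, LF[11]=C('a')+4=1+4=5
L[12]='a': occ=5, LF[12]=C('a')+5=1+5=6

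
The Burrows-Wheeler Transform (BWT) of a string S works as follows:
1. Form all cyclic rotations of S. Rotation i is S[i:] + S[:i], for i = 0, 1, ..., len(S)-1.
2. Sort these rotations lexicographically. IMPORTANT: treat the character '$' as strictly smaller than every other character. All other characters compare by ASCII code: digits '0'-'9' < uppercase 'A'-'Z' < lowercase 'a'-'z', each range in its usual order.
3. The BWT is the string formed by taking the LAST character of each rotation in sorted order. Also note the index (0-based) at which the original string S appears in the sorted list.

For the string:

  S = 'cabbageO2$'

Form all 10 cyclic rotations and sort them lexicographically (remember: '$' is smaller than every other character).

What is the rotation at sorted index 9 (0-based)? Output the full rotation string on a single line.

Answer: geO2$cabba

Derivation:
All 10 rotations (rotation i = S[i:]+S[:i]):
  rot[0] = cabbageO2$
  rot[1] = abbageO2$c
  rot[2] = bbageO2$ca
  rot[3] = bageO2$cab
  rot[4] = ageO2$cabb
  rot[5] = geO2$cabba
  rot[6] = eO2$cabbag
  rot[7] = O2$cabbage
  rot[8] = 2$cabbageO
  rot[9] = $cabbageO2
Sorted (with $ < everything):
  sorted[0] = $cabbageO2
  sorted[1] = 2$cabbageO
  sorted[2] = O2$cabbage
  sorted[3] = abbageO2$c
  sorted[4] = ageO2$cabb
  sorted[5] = bageO2$cab
  sorted[6] = bbageO2$ca
  sorted[7] = cabbageO2$
  sorted[8] = eO2$cabbag
  sorted[9] = geO2$cabba
sorted[9] = geO2$cabba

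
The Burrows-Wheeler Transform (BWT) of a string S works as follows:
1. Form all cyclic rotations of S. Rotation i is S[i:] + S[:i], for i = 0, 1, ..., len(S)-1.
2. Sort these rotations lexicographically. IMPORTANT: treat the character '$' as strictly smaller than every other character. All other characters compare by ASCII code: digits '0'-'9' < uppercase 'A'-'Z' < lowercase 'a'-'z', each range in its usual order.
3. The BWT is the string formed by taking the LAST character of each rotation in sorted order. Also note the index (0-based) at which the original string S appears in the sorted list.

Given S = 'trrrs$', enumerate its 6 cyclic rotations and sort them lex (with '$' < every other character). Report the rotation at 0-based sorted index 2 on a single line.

Answer: rrs$tr

Derivation:
All 6 rotations (rotation i = S[i:]+S[:i]):
  rot[0] = trrrs$
  rot[1] = rrrs$t
  rot[2] = rrs$tr
  rot[3] = rs$trr
  rot[4] = s$trrr
  rot[5] = $trrrs
Sorted (with $ < everything):
  sorted[0] = $trrrs
  sorted[1] = rrrs$t
  sorted[2] = rrs$tr
  sorted[3] = rs$trr
  sorted[4] = s$trrr
  sorted[5] = trrrs$
sorted[2] = rrs$tr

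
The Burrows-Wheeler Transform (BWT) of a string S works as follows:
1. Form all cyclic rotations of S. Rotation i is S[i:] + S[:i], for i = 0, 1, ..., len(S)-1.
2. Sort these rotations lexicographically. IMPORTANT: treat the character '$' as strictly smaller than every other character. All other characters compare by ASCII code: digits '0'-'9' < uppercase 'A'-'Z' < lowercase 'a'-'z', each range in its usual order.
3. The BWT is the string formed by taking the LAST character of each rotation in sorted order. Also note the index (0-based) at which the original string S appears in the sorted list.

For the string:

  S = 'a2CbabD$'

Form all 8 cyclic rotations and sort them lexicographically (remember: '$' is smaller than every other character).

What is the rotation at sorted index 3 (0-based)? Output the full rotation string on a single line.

All 8 rotations (rotation i = S[i:]+S[:i]):
  rot[0] = a2CbabD$
  rot[1] = 2CbabD$a
  rot[2] = CbabD$a2
  rot[3] = babD$a2C
  rot[4] = abD$a2Cb
  rot[5] = bD$a2Cba
  rot[6] = D$a2Cbab
  rot[7] = $a2CbabD
Sorted (with $ < everything):
  sorted[0] = $a2CbabD
  sorted[1] = 2CbabD$a
  sorted[2] = CbabD$a2
  sorted[3] = D$a2Cbab
  sorted[4] = a2CbabD$
  sorted[5] = abD$a2Cb
  sorted[6] = bD$a2Cba
  sorted[7] = babD$a2C
sorted[3] = D$a2Cbab

Answer: D$a2Cbab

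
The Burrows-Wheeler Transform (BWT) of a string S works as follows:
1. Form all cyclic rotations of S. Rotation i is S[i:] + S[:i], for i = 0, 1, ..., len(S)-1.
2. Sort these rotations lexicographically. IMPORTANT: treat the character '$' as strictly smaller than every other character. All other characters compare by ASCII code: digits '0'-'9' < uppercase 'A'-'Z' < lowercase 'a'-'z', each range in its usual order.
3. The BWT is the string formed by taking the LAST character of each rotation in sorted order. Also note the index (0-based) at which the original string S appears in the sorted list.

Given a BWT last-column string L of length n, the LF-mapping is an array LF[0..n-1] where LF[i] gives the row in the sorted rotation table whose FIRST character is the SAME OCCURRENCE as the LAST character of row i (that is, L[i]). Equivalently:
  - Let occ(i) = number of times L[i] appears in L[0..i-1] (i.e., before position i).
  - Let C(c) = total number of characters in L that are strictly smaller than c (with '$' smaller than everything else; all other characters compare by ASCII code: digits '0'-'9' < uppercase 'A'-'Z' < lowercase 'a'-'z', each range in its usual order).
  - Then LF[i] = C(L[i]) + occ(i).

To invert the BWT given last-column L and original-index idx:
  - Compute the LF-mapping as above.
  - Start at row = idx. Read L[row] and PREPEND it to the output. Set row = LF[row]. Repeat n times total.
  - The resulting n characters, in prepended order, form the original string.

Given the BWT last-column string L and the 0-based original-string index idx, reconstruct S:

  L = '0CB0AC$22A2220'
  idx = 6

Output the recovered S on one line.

Answer: 2AA22B00C22C0$

Derivation:
LF mapping: 1 12 11 2 9 13 0 4 5 10 6 7 8 3
Walk LF starting at row 6, prepending L[row]:
  step 1: row=6, L[6]='$', prepend. Next row=LF[6]=0
  step 2: row=0, L[0]='0', prepend. Next row=LF[0]=1
  step 3: row=1, L[1]='C', prepend. Next row=LF[1]=12
  step 4: row=12, L[12]='2', prepend. Next row=LF[12]=8
  step 5: row=8, L[8]='2', prepend. Next row=LF[8]=5
  step 6: row=5, L[5]='C', prepend. Next row=LF[5]=13
  step 7: row=13, L[13]='0', prepend. Next row=LF[13]=3
  step 8: row=3, L[3]='0', prepend. Next row=LF[3]=2
  step 9: row=2, L[2]='B', prepend. Next row=LF[2]=11
  step 10: row=11, L[11]='2', prepend. Next row=LF[11]=7
  step 11: row=7, L[7]='2', prepend. Next row=LF[7]=4
  step 12: row=4, L[4]='A', prepend. Next row=LF[4]=9
  step 13: row=9, L[9]='A', prepend. Next row=LF[9]=10
  step 14: row=10, L[10]='2', prepend. Next row=LF[10]=6
Reversed output: 2AA22B00C22C0$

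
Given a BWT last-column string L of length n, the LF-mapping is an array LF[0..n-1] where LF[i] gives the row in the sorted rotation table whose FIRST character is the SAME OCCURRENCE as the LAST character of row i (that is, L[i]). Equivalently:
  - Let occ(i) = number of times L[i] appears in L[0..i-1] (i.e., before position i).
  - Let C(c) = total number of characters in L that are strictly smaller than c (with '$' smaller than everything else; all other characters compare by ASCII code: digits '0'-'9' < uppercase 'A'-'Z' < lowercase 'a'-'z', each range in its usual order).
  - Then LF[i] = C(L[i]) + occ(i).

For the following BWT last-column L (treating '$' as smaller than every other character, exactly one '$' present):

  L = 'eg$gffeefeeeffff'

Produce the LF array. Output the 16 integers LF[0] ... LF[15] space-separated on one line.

Answer: 1 14 0 15 7 8 2 3 9 4 5 6 10 11 12 13

Derivation:
Char counts: '$':1, 'e':6, 'f':7, 'g':2
C (first-col start): C('$')=0, C('e')=1, C('f')=7, C('g')=14
L[0]='e': occ=0, LF[0]=C('e')+0=1+0=1
L[1]='g': occ=0, LF[1]=C('g')+0=14+0=14
L[2]='$': occ=0, LF[2]=C('$')+0=0+0=0
L[3]='g': occ=1, LF[3]=C('g')+1=14+1=15
L[4]='f': occ=0, LF[4]=C('f')+0=7+0=7
L[5]='f': occ=1, LF[5]=C('f')+1=7+1=8
L[6]='e': occ=1, LF[6]=C('e')+1=1+1=2
L[7]='e': occ=2, LF[7]=C('e')+2=1+2=3
L[8]='f': occ=2, LF[8]=C('f')+2=7+2=9
L[9]='e': occ=3, LF[9]=C('e')+3=1+3=4
L[10]='e': occ=4, LF[10]=C('e')+4=1+4=5
L[11]='e': occ=5, LF[11]=C('e')+5=1+5=6
L[12]='f': occ=3, LF[12]=C('f')+3=7+3=10
L[13]='f': occ=4, LF[13]=C('f')+4=7+4=11
L[14]='f': occ=5, LF[14]=C('f')+5=7+5=12
L[15]='f': occ=6, LF[15]=C('f')+6=7+6=13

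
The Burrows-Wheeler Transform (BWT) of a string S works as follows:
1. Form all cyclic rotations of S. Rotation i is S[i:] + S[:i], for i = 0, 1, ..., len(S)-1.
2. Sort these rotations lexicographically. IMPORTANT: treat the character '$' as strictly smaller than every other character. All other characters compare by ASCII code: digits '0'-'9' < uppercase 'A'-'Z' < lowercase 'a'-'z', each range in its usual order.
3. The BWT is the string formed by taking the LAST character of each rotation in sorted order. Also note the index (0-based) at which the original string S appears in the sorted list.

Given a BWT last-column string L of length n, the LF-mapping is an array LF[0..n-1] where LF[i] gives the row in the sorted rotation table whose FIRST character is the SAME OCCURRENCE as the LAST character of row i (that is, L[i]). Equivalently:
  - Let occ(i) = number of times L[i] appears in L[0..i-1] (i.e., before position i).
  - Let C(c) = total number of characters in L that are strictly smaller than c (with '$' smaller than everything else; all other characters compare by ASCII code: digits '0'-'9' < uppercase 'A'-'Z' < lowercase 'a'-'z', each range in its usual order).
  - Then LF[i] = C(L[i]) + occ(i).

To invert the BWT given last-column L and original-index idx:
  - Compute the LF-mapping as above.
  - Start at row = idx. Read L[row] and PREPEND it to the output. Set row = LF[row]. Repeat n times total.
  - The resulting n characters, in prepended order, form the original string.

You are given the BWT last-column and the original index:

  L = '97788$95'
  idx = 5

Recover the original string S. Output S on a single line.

Answer: 8877599$

Derivation:
LF mapping: 6 2 3 4 5 0 7 1
Walk LF starting at row 5, prepending L[row]:
  step 1: row=5, L[5]='$', prepend. Next row=LF[5]=0
  step 2: row=0, L[0]='9', prepend. Next row=LF[0]=6
  step 3: row=6, L[6]='9', prepend. Next row=LF[6]=7
  step 4: row=7, L[7]='5', prepend. Next row=LF[7]=1
  step 5: row=1, L[1]='7', prepend. Next row=LF[1]=2
  step 6: row=2, L[2]='7', prepend. Next row=LF[2]=3
  step 7: row=3, L[3]='8', prepend. Next row=LF[3]=4
  step 8: row=4, L[4]='8', prepend. Next row=LF[4]=5
Reversed output: 8877599$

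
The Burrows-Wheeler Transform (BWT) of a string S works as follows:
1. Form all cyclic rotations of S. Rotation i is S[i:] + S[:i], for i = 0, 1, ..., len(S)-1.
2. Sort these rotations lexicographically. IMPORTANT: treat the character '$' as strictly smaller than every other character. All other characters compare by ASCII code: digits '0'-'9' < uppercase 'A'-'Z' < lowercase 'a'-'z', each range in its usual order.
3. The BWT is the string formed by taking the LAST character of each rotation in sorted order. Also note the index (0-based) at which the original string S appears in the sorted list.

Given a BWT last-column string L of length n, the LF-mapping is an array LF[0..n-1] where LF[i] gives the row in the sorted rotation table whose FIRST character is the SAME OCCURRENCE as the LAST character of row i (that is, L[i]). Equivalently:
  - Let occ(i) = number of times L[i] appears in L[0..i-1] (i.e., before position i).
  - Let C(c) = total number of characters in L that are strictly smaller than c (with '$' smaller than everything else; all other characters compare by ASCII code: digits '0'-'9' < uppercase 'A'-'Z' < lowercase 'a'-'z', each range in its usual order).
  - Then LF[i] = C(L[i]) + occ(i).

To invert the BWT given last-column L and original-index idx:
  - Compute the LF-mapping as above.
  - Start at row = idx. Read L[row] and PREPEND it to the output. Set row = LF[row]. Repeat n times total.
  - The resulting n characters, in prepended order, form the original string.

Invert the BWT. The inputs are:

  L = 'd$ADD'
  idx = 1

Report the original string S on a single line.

LF mapping: 4 0 1 2 3
Walk LF starting at row 1, prepending L[row]:
  step 1: row=1, L[1]='$', prepend. Next row=LF[1]=0
  step 2: row=0, L[0]='d', prepend. Next row=LF[0]=4
  step 3: row=4, L[4]='D', prepend. Next row=LF[4]=3
  step 4: row=3, L[3]='D', prepend. Next row=LF[3]=2
  step 5: row=2, L[2]='A', prepend. Next row=LF[2]=1
Reversed output: ADDd$

Answer: ADDd$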